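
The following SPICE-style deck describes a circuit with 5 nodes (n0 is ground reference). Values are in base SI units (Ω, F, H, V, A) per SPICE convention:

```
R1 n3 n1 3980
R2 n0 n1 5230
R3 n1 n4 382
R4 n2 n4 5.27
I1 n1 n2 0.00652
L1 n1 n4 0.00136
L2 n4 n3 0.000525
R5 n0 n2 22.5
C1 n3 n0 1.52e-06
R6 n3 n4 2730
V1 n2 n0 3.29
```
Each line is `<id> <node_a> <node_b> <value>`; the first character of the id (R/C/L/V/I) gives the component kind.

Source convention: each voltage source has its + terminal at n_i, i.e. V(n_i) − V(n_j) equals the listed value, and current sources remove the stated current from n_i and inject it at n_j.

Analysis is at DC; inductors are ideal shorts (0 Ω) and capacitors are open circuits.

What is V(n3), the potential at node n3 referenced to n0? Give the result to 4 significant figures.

3.252 V

Apply KCL at each of the 4 non-ground nodes and solve the resulting linear system.
Node n1: branches {R1, R2, R3, I1, L1} → V_1 = 3.252
Node n2: branches {R4, I1, R5, V1} → V_2 = 3.290
Node n3: branches {R1, L2, C1, R6} → V_3 = 3.252
Node n4: branches {R3, R4, L1, L2, R6} → V_4 = 3.252
Source currents: i(L1)=-0.007142, i(L2)=0.000, i(V1)=-0.1468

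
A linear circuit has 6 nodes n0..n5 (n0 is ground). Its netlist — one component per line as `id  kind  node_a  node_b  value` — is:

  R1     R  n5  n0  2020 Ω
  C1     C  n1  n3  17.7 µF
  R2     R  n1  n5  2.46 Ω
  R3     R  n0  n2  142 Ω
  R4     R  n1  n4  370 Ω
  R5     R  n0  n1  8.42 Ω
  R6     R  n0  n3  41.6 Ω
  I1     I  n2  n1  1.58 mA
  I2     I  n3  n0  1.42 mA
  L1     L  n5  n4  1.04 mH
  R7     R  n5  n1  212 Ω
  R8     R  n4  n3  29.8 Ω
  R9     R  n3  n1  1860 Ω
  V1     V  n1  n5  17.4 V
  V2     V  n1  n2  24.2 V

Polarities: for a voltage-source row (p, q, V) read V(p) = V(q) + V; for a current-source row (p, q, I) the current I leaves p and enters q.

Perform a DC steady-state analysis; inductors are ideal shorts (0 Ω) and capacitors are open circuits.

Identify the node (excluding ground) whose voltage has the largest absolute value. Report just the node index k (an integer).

2

Element admittances at DC:
  Y(R1) = 0.0004950 S between n5,n0
  Y(C1) = 0.000 S between n1,n3
  Y(R2) = 0.4065 S between n1,n5
  Y(R3) = 0.007042 S between n0,n2
  Y(R4) = 0.002703 S between n1,n4
  Y(R5) = 0.1188 S between n0,n1
  Y(R6) = 0.02404 S between n0,n3
  I1: injects 0.00158 A into n1 (from n2)
  I2: injects 0.00142 A into n0 (from n3)
  L1: short n5↔n4 (DC inductor)
  Y(R7) = 0.004717 S between n5,n1
  Y(R8) = 0.03356 S between n4,n3
  Y(R9) = 0.0005376 S between n3,n1
  V1: constraint V(n1)−V(n5) = 17.4
  V2: constraint V(n1)−V(n2) = 24.2
Assemble and solve the 8×8 MNA system:
  V(n1)=2.989  V(n2)=-21.21  V(n3)=-8.315  V(n4)=-14.41  V(n5)=-14.41
  i(L1)=-0.2516  i(V1)=-7.414  i(V2)=-0.1478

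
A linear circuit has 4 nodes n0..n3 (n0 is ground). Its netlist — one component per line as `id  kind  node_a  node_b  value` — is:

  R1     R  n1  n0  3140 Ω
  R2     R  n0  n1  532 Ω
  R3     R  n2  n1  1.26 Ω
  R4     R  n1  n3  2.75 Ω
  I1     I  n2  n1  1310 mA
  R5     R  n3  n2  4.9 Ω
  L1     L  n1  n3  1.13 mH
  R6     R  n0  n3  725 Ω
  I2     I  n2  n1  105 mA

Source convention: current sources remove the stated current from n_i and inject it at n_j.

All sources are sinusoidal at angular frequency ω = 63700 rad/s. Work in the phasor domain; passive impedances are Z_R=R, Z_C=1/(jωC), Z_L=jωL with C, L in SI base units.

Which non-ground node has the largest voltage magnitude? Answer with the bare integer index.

2

Element admittances at ω=63700 rad/s:
  Y(R1) = 0.0003185+0.000j S between n1,n0
  Y(R2) = 0.001880+0.000j S between n0,n1
  Y(R3) = 0.7937+0.000j S between n2,n1
  Y(R4) = 0.3636+0.000j S between n1,n3
  I1: injects 1.31 A into n1 (from n2)
  Y(R5) = 0.2041+0.000j S between n3,n2
  Y(L1) = 0.000-0.01389j S between n1,n3
  Y(R6) = 0.001379+0.000j S between n0,n3
  I2: injects 0.105 A into n1 (from n2)
Assemble and solve the 3×3 MNA system:
  V(n1)=0.2117+0.005582j  V(n2)=-1.319+0.002621j  V(n3)=-0.3373-0.008896j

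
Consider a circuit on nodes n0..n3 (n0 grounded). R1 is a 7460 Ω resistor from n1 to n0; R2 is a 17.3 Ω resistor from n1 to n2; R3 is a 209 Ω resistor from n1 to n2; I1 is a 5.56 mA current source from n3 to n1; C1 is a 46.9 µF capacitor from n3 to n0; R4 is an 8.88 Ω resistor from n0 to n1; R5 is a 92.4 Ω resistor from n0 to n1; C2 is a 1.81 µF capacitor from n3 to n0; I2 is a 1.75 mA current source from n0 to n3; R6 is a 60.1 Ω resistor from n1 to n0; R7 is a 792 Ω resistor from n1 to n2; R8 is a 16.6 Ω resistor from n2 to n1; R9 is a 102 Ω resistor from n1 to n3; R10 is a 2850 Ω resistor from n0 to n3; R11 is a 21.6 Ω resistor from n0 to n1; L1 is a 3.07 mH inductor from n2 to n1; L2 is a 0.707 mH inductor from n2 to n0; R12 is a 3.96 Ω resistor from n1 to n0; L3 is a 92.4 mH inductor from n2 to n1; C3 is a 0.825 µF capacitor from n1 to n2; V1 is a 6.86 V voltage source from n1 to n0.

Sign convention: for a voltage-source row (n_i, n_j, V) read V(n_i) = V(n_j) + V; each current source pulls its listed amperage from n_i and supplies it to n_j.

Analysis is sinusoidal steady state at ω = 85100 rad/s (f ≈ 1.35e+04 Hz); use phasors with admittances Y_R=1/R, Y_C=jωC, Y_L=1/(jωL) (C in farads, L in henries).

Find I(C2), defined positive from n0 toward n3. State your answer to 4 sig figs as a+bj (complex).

Apply KCL at each of the 3 non-ground nodes and solve the resulting linear system.
Node n1: branches {R1, R2, R3, I1, R4, R5, R6, R7, R8, R9, R11, L1, R12, L3, C3, V1} → V_1 = 6.860+0.000j
Node n2: branches {R2, R3, R7, R8, L1, L2, L3, C3} → V_2 = 7.177+0.7921j
Node n3: branches {I1, C1, C2, I2, R9, R10} → V_3 = 3.749e-05-0.01531j
Source currents: i(V1)=-3.087+0.1191j

-0.002358-5.775e-06j A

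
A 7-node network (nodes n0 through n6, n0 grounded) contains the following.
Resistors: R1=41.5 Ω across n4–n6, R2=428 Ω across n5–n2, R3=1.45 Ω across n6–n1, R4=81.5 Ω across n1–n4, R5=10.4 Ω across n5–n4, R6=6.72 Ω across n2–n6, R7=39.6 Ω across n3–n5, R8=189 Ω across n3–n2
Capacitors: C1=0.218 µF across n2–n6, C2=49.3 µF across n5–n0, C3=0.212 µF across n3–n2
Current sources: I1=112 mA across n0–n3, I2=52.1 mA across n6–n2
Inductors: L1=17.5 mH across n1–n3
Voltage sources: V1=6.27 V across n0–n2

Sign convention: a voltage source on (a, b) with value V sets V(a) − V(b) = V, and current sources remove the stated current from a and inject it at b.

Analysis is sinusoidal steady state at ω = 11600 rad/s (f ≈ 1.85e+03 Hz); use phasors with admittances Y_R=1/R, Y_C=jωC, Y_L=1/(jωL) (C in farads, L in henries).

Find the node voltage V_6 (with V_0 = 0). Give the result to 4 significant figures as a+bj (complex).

MNA unknowns: 6 node voltages V₁..V_6 plus 1 source current (V1)
R1: Y=0.02410+0.000j on G[4,6]
R2: Y=0.002336+0.000j on G[5,2]
R3: Y=0.6897+0.000j on G[6,1]
C1: Y=0.000+0.002529j on G[2,6]
I1: z[0]−=0.112, z[3]+=0.112
R4: Y=0.01227+0.000j on G[1,4]
I2: z[6]−=0.0521, z[2]+=0.0521
R5: Y=0.09615+0.000j on G[5,4]
C2: Y=0.000+0.5719j on G[5,0]
R6: Y=0.1488+0.000j on G[2,6]
R7: Y=0.02525+0.000j on G[3,5]
C3: Y=0.000+0.002459j on G[3,2]
L1: Y=0.000-0.004926j on G[1,3]
R8: Y=0.005291+0.000j on G[3,2]
V1: row V0−V2=6.27, i_V1 at 0,2
solve → V1=-5.523-0.2575j, V2=-6.270+0.000j, V3=2.485+0.7302j, V4=-1.526+0.06469j, V5=0.005547+0.1736j, V6=-5.601-0.2060j
aux → i_V1=-0.2113+0.003172j

-5.601-0.2060j V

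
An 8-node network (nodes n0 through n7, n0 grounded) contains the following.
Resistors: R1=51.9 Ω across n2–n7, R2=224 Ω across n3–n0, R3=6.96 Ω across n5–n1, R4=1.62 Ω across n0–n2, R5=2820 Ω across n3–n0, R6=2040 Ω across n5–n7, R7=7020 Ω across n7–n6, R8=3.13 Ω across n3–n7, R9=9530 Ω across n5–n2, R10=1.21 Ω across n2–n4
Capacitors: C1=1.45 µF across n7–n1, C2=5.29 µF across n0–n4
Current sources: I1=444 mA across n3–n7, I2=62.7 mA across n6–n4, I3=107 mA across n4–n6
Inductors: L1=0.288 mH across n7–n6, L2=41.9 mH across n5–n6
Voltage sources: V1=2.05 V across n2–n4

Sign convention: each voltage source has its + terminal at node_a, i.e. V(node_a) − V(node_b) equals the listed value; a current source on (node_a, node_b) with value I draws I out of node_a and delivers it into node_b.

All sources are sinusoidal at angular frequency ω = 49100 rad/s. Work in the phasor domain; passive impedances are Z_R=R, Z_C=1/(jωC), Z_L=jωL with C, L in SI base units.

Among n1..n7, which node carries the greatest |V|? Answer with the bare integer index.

MNA unknowns: 7 node voltages V₁..V_7 plus 1 source current (V1)
R1: Y=0.01927+0.000j on G[2,7]
R2: Y=0.004464+0.000j on G[3,0]
C1: Y=0.000+0.07120j on G[7,1]
R3: Y=0.1437+0.000j on G[5,1]
R4: Y=0.6173+0.000j on G[0,2]
I1: z[3]−=0.444, z[7]+=0.444
C2: Y=0.000+0.2597j on G[0,4]
R5: Y=0.0003546+0.000j on G[3,0]
R6: Y=0.0004902+0.000j on G[5,7]
R7: Y=0.0001425+0.000j on G[7,6]
R8: Y=0.3195+0.000j on G[3,7]
L1: Y=0.000-0.07072j on G[7,6]
I2: z[6]−=0.0627, z[4]+=0.0627
R9: Y=0.0001049+0.000j on G[5,2]
L2: Y=0.000-0.0004861j on G[5,6]
R10: Y=0.8264+0.000j on G[2,4]
I3: z[4]−=0.107, z[6]+=0.107
V1: row V2−V4=2.05, i_V1 at 2,4
solve → V1=2.352+0.5864j, V2=0.3005+0.7316j, V3=0.9475+0.5789j, V4=-1.750+0.7316j, V5=2.352+0.5865j, V6=2.353+1.210j, V7=2.351+0.5876j
aux → i_V1=-1.840-0.4544j

6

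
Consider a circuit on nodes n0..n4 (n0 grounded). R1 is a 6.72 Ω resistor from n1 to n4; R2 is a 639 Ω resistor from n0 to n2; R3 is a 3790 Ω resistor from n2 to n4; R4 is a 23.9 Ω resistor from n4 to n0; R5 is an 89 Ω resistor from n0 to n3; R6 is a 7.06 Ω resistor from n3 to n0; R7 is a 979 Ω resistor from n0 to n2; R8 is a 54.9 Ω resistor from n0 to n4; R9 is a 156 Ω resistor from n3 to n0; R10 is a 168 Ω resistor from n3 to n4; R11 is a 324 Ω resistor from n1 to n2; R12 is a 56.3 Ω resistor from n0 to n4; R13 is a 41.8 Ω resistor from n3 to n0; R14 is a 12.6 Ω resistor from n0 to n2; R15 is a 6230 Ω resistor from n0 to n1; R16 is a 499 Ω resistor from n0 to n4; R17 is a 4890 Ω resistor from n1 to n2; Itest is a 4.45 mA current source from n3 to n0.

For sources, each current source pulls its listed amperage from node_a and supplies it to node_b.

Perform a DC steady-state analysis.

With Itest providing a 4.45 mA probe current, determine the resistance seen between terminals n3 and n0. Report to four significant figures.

R_eq = 5.298 Ω

Apply KCL at each of the 4 non-ground nodes and solve the resulting linear system.
Node n1: branches {R1, R11, R15, R17} → V_1 = -0.001538
Node n2: branches {R2, R3, R7, R11, R14, R17} → V_2 = -6.403e-05
Node n3: branches {R5, R6, R9, R10, R13, Itest} → V_3 = -0.02357
Node n4: branches {R1, R3, R4, R8, R10, R12, R16} → V_4 = -0.001572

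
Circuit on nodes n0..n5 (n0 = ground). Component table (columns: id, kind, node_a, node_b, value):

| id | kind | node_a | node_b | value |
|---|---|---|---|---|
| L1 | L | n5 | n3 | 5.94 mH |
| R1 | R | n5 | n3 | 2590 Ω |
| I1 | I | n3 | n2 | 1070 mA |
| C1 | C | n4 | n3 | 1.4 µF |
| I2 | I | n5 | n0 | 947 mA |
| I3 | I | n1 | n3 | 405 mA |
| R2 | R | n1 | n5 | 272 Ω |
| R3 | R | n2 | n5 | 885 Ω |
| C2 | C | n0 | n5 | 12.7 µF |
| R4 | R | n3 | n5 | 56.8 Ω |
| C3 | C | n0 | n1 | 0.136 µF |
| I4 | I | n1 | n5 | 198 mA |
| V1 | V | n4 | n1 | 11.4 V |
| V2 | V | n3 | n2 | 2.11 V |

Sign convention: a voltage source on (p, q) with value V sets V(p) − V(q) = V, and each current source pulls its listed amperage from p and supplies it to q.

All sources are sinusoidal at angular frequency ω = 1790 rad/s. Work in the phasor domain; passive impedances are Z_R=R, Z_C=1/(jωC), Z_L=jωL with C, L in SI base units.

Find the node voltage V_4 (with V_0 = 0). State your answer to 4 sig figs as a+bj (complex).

-94.50+114.7j V

Apply KCL at each of the 5 non-ground nodes and solve the resulting linear system.
Node n1: branches {I3, R2, C3, I4, V1} → V_1 = -105.9+114.7j
Node n2: branches {I1, R3, V2} → V_2 = 2.017+42.22j
Node n3: branches {L1, R1, I1, C1, I3, R4, V2} → V_3 = 4.127+42.22j
Node n4: branches {C1, V1} → V_4 = -94.50+114.7j
Node n5: branches {L1, R1, I2, R2, R3, C2, R4, I4} → V_5 = 1.134+40.43j
Source currents: i(V1)=0.1816+0.2472j, i(V2)=-1.069+0.002026j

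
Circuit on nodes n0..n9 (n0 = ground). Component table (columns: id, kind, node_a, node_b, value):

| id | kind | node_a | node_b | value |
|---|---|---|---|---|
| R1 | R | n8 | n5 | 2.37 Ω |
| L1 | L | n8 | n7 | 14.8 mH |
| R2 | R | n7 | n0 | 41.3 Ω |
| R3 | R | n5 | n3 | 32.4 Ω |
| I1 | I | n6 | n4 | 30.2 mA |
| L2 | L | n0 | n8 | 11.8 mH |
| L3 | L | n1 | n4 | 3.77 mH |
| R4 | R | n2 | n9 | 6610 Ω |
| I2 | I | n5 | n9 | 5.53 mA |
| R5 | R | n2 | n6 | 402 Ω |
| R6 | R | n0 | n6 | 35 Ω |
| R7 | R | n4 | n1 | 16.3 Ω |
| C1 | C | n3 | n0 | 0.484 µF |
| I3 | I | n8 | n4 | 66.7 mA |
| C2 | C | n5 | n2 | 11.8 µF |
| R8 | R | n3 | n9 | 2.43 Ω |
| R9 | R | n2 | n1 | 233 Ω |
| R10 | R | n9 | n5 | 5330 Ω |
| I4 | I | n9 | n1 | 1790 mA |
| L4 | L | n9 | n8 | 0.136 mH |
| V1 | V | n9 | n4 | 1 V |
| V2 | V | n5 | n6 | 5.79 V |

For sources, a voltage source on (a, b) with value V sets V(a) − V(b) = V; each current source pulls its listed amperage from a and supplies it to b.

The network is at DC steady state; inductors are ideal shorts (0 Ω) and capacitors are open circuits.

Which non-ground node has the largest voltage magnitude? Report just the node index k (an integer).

6

Apply KCL at each of the 9 non-ground nodes and solve the resulting linear system.
Node n1: branches {L3, R7, R9, I4} → V_1 = -1.000
Node n2: branches {R4, R5, C2, R9} → V_2 = -2.595
Node n3: branches {R3, C1, R8} → V_3 = 0.01993
Node n4: branches {I1, L3, R7, I3, V1} → V_4 = -1.000
Node n5: branches {R1, R3, I2, C2, R10, V2} → V_5 = 0.2856
Node n6: branches {I1, R5, R6, V2} → V_6 = -5.504
Node n7: branches {L1, R2} → V_7 = 0.000
Node n8: branches {R1, L1, L2, I3, L4} → V_8 = 0.000
Node n9: branches {R4, I2, R8, R10, I4, L4, V1} → V_9 = 0.000
Source currents: i(L1)=0.000, i(L2)=-0.1573, i(L3)=1.783, i(L4)=0.1034, i(V1)=-1.880, i(V2)=-0.1343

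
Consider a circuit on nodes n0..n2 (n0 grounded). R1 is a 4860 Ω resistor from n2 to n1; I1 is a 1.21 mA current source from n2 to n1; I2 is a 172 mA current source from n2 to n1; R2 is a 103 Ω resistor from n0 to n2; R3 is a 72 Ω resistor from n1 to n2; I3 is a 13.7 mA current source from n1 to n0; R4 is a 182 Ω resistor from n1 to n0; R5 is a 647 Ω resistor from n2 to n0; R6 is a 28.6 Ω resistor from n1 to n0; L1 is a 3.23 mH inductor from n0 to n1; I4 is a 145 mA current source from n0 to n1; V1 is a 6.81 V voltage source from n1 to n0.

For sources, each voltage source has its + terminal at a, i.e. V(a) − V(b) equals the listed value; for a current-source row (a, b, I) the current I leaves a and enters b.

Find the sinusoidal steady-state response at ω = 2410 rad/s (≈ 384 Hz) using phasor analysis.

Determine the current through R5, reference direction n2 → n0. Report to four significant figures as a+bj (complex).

Apply KCL at each of the 2 non-ground nodes and solve the resulting linear system.
Node n1: branches {R1, I1, I2, R3, I3, R4, R6, L1, I4, V1} → V_1 = 6.810+0.000j
Node n2: branches {R1, I1, I2, R2, R3, R5} → V_2 = -3.046+0.000j
Source currents: i(V1)=-0.1099+0.8748j

-0.004709+0.000j A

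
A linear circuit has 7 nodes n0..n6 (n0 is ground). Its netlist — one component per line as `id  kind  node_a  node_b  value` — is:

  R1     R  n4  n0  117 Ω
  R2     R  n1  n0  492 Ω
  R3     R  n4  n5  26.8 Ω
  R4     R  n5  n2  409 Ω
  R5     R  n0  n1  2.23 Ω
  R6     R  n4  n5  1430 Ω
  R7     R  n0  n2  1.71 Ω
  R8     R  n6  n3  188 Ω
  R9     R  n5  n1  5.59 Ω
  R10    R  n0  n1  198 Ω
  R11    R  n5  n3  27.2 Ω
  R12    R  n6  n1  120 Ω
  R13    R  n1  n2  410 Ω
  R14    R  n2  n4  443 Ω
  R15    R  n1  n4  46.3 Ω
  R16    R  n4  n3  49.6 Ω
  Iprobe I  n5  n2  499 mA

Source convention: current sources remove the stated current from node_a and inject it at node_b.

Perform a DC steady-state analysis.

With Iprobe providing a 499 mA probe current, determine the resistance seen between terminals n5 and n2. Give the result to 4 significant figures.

Element admittances at DC:
  Y(R1) = 0.008547 S between n4,n0
  Y(R2) = 0.002033 S between n1,n0
  Y(R3) = 0.03731 S between n4,n5
  Y(R4) = 0.002445 S between n5,n2
  Y(R5) = 0.4484 S between n0,n1
  Y(R6) = 0.0006993 S between n4,n5
  Y(R7) = 0.5848 S between n0,n2
  Y(R8) = 0.005319 S between n6,n3
  Y(R9) = 0.1789 S between n5,n1
  Y(R10) = 0.005051 S between n0,n1
  Y(R11) = 0.03676 S between n5,n3
  Y(R12) = 0.008333 S between n6,n1
  Y(R13) = 0.002439 S between n1,n2
  Y(R14) = 0.002257 S between n2,n4
  Y(R15) = 0.02160 S between n1,n4
  Y(R16) = 0.02016 S between n4,n3
  Iprobe: injects 0.499 A into n2 (from n5)
Assemble and solve the 6×6 MNA system:
  V(n1)=-1.005  V(n2)=0.8161  V(n3)=-2.898  V(n4)=-2.290  V(n5)=-3.398  V(n6)=-1.742

R_eq = 8.446 Ω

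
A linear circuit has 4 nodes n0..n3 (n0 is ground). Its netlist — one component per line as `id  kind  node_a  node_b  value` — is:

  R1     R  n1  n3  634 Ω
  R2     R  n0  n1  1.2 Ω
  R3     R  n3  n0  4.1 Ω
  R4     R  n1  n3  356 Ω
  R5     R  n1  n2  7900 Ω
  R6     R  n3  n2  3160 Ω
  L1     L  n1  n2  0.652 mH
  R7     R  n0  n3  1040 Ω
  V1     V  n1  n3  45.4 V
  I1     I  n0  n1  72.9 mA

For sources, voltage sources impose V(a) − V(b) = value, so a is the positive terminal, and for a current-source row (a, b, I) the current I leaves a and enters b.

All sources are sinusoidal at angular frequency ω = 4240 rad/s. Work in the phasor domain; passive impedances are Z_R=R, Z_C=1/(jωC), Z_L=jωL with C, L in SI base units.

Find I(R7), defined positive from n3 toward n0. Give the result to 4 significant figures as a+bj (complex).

Element admittances at ω=4240 rad/s:
  Y(R1) = 0.001577+0.000j S between n1,n3
  Y(R2) = 0.8333+0.000j S between n0,n1
  Y(R3) = 0.2439+0.000j S between n3,n0
  Y(R4) = 0.002809+0.000j S between n1,n3
  Y(R5) = 0.0001266+0.000j S between n1,n2
  Y(R6) = 0.0003165+0.000j S between n3,n2
  Y(L1) = 0.000-0.3617j S between n1,n2
  Y(R7) = 0.0009615+0.000j S between n0,n3
  V1: constraint V(n1)−V(n3) = 45.4
  I1: injects 0.0729 A into n1 (from n0)
Assemble and solve the 4×4 MNA system:
  V(n1)=10.38+0.000j  V(n2)=10.38-0.03972j  V(n3)=-35.02+0.000j
  i(V1)=-8.789+1.257e-05j

-0.03367+0.000j A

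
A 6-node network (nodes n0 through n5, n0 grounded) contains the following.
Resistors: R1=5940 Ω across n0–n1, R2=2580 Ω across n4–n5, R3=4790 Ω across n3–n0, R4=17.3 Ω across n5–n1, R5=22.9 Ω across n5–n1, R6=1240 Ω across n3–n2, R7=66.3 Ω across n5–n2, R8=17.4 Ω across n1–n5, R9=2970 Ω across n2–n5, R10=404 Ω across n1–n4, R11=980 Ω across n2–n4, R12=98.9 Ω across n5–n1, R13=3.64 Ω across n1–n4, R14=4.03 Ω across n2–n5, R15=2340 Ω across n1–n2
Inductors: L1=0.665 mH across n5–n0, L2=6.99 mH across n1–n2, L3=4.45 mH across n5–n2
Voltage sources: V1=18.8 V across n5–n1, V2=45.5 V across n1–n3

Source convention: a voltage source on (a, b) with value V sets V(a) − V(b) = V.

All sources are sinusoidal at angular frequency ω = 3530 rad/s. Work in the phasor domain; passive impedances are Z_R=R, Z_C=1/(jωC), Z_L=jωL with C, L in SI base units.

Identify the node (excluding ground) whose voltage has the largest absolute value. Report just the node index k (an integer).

3

Apply KCL at each of the 5 non-ground nodes and solve the resulting linear system.
Node n1: branches {R1, L2, R4, R5, R8, R10, R12, R13, R15, V1, V2} → V_1 = -18.80+0.03894j
Node n2: branches {L2, R6, L3, R7, R9, R11, R14, R15} → V_2 = -1.231+2.423j
Node n3: branches {R3, R6, V2} → V_3 = -64.30+0.03894j
Node n4: branches {R2, R10, R11, R13} → V_4 = -18.71+0.04767j
Node n5: branches {R2, L1, R4, R5, L3, R7, R8, R9, R12, R14, V1} → V_5 = 3.447e-05+0.03894j
Source currents: i(V1)=-3.375+0.7067j, i(V2)=-0.06429-0.001914j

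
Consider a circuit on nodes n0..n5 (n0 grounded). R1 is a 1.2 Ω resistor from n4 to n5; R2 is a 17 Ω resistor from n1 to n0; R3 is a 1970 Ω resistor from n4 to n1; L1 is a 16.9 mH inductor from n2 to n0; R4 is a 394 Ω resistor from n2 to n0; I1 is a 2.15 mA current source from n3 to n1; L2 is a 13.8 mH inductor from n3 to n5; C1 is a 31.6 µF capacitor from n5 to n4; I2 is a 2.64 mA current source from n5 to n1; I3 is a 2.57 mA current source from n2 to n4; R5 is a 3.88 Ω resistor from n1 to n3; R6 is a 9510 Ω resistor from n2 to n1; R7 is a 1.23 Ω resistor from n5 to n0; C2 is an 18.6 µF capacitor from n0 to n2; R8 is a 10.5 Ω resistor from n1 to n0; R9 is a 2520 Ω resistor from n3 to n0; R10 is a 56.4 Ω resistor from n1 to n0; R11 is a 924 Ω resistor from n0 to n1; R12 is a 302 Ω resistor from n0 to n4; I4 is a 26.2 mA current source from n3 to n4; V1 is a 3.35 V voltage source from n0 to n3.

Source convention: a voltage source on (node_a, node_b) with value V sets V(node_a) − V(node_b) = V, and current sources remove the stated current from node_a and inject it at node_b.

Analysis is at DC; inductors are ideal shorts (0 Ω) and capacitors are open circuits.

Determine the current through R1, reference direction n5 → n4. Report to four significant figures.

Element admittances at DC:
  Y(R1) = 0.8333 S between n4,n5
  Y(R2) = 0.05882 S between n1,n0
  Y(R3) = 0.0005076 S between n4,n1
  L1: short n2↔n0 (DC inductor)
  Y(R4) = 0.002538 S between n2,n0
  I1: injects 0.00215 A into n1 (from n3)
  L2: short n3↔n5 (DC inductor)
  Y(C1) = 0.000 S between n5,n4
  I2: injects 0.00264 A into n1 (from n5)
  I3: injects 0.00257 A into n4 (from n2)
  Y(R5) = 0.2577 S between n1,n3
  Y(R6) = 0.0001052 S between n2,n1
  Y(R7) = 0.8130 S between n5,n0
  Y(C2) = 0.000 S between n0,n2
  Y(R8) = 0.09524 S between n1,n0
  Y(R9) = 0.0003968 S between n3,n0
  Y(R10) = 0.01773 S between n1,n0
  Y(R11) = 0.001082 S between n0,n1
  Y(R12) = 0.003311 S between n0,n4
  I4: injects 0.0262 A into n4 (from n3)
  V1: constraint V(n0)−V(n3) = 3.35
Assemble and solve the 8×8 MNA system:
  V(n1)=-1.995  V(n2)=0.000  V(n3)=-3.350  V(n4)=-3.302  V(n5)=-3.350
  i(L1)=-0.002780  i(L2)=-2.761  i(V1)=-3.084

-0.04037 A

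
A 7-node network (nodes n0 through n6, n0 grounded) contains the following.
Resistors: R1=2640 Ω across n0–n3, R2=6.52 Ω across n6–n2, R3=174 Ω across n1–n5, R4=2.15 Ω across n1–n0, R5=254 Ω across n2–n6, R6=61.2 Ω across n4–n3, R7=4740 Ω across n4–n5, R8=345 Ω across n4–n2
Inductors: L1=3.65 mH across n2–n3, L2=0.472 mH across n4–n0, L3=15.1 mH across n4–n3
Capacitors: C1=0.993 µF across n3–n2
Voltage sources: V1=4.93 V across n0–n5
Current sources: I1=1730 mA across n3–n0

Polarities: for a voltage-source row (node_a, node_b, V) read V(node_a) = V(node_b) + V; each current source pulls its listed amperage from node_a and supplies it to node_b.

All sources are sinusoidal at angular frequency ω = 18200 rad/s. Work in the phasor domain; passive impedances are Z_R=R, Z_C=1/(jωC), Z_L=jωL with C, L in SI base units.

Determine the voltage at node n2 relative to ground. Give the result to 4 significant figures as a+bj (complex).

Element admittances at ω=18200 rad/s:
  Y(R1) = 0.0003788+0.000j S between n0,n3
  Y(L1) = 0.000-0.01505j S between n2,n3
  Y(R2) = 0.1534+0.000j S between n6,n2
  Y(L2) = 0.000-0.1164j S between n4,n0
  Y(R3) = 0.005747+0.000j S between n1,n5
  Y(R4) = 0.4651+0.000j S between n1,n0
  Y(L3) = 0.000-0.003639j S between n4,n3
  Y(R5) = 0.003937+0.000j S between n2,n6
  Y(R6) = 0.01634+0.000j S between n4,n3
  Y(R7) = 0.0002110+0.000j S between n4,n5
  Y(R8) = 0.002899+0.000j S between n4,n2
  Y(C1) = 0.000+0.01807j S between n3,n2
  V1: constraint V(n0)−V(n5) = 4.93
  I1: injects 1.73 A into n0 (from n3)
Assemble and solve the 7×7 MNA system:
  V(n1)=-0.06017+0.000j  V(n2)=-43.35-67.02j  V(n3)=-93.71-25.51j  V(n4)=-0.1094-14.57j  V(n5)=-4.930+0.000j  V(n6)=-43.35-67.02j
  i(V1)=-0.02900+0.003073j

-43.35-67.02j V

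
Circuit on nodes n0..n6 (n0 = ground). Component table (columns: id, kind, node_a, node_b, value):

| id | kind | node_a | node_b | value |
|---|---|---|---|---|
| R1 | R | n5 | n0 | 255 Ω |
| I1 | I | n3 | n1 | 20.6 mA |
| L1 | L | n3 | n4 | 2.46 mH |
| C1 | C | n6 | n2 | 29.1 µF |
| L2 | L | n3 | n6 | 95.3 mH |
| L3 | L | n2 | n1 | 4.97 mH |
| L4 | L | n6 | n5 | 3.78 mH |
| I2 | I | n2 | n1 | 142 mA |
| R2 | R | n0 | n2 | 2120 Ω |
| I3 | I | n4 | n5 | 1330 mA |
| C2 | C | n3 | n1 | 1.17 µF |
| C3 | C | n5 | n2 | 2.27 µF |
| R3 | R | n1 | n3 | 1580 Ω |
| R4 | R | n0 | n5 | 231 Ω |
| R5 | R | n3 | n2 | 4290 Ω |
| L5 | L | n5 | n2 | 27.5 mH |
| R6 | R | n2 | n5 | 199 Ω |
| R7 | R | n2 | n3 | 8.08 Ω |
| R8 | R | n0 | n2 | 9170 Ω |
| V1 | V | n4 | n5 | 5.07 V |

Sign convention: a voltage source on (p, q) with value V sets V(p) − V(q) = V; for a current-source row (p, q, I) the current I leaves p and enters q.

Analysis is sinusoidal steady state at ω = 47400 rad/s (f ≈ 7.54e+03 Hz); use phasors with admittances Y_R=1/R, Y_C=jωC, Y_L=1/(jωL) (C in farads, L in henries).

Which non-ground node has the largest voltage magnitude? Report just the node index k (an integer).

MNA unknowns: 6 node voltages V₁..V_6 plus 1 source current (V1)
R1: Y=0.003922+0.000j on G[5,0]
I1: z[3]−=0.0206, z[1]+=0.0206
L1: Y=0.000-0.008576j on G[3,4]
C1: Y=0.000+1.379j on G[6,2]
L2: Y=0.000-0.0002214j on G[3,6]
L3: Y=0.000-0.004245j on G[2,1]
L4: Y=0.000-0.005581j on G[6,5]
I2: z[2]−=0.142, z[1]+=0.142
R2: Y=0.0004717+0.000j on G[0,2]
I3: z[4]−=1.33, z[5]+=1.33
C2: Y=0.000+0.05546j on G[3,1]
C3: Y=0.000+0.1076j on G[5,2]
R3: Y=0.0006329+0.000j on G[1,3]
R4: Y=0.004329+0.000j on G[0,5]
R5: Y=0.0002331+0.000j on G[3,2]
L5: Y=0.000-0.0007672j on G[5,2]
R6: Y=0.005025+0.000j on G[2,5]
R7: Y=0.1238+0.000j on G[2,3]
R8: Y=0.0001091+0.000j on G[0,2]
V1: row V4−V5=5.07, i_V1 at 4,5
solve → V1=1.103-3.467j, V2=-0.3252-0.03985j, V3=0.9570-0.2747j, V4=5.093+0.002805j, V5=0.02289+0.002805j, V6=-0.3268-0.03999j
aux → i_V1=-1.332+0.03547j

4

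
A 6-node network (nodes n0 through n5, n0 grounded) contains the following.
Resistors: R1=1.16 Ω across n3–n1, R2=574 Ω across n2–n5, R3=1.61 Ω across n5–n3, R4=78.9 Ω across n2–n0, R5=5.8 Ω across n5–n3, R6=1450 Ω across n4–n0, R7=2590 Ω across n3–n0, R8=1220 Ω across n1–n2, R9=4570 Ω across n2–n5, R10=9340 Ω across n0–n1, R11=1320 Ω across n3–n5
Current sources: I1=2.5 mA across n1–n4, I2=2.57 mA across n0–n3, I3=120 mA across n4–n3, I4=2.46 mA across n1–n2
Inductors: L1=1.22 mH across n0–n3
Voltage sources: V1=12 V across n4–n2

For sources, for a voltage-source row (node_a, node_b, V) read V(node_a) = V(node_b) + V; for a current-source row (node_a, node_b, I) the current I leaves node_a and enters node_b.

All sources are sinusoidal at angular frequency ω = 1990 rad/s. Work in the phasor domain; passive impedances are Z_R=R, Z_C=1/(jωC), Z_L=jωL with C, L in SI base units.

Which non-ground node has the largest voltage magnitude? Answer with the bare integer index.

Element admittances at ω=1990 rad/s:
  Y(R1) = 0.8621+0.000j S between n3,n1
  I1: injects 0.0025 A into n4 (from n1)
  I2: injects 0.00257 A into n3 (from n0)
  Y(R2) = 0.001742+0.000j S between n2,n5
  Y(R3) = 0.6211+0.000j S between n5,n3
  Y(R4) = 0.01267+0.000j S between n2,n0
  I3: injects 0.12 A into n3 (from n4)
  Y(R5) = 0.1724+0.000j S between n5,n3
  Y(L1) = 0.000-0.4119j S between n0,n3
  Y(R6) = 0.0006897+0.000j S between n4,n0
  Y(R7) = 0.0003861+0.000j S between n3,n0
  Y(R8) = 0.0008197+0.000j S between n1,n2
  I4: injects 0.00246 A into n2 (from n1)
  Y(R9) = 0.0002188+0.000j S between n2,n5
  Y(R10) = 0.0001071+0.000j S between n0,n1
  Y(R11) = 0.0007576+0.000j S between n3,n5
  V1: constraint V(n4)−V(n2) = 12
Assemble and solve the 6×6 MNA system:
  V(n1)=-0.01142+0.2338j  V(n2)=-7.641+0.04024j  V(n3)=0.001586+0.2341j  V(n4)=4.359+0.04024j  V(n5)=-0.01724+0.2336j
  i(V1)=-0.1205-2.775e-05j

2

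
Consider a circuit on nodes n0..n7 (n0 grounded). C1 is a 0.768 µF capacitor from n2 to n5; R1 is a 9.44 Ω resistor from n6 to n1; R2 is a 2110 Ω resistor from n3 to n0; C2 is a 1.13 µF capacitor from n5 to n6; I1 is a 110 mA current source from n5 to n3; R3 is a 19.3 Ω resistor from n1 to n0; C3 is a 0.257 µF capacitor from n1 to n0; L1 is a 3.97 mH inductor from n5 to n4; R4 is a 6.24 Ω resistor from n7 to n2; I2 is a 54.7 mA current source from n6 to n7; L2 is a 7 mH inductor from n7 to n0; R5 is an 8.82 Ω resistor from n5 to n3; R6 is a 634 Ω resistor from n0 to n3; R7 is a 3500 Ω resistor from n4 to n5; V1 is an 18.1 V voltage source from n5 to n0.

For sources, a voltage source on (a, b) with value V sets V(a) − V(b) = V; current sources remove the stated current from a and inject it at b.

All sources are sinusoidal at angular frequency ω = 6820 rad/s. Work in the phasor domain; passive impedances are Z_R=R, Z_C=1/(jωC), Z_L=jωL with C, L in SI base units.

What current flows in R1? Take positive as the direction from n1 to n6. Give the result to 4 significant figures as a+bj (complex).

0.02276-0.1438j A

Apply KCL at each of the 7 non-ground nodes and solve the resulting linear system.
Node n1: branches {R1, R3, C3} → V_1 = -0.3450+2.787j
Node n2: branches {C1, R4} → V_2 = -5.838+4.525j
Node n3: branches {R2, I1, R5, R6} → V_3 = 18.73+0.000j
Node n4: branches {L1, R7} → V_4 = 18.10+0.000j
Node n5: branches {C1, C2, I1, L1, R5, R7, V1} → V_5 = 18.10+0.000j
Node n6: branches {R1, C2, I2} → V_6 = -0.5598+4.145j
Node n7: branches {R4, I2, L2} → V_7 = -5.986+3.743j
Source currents: i(V1)=-0.09407-0.2692j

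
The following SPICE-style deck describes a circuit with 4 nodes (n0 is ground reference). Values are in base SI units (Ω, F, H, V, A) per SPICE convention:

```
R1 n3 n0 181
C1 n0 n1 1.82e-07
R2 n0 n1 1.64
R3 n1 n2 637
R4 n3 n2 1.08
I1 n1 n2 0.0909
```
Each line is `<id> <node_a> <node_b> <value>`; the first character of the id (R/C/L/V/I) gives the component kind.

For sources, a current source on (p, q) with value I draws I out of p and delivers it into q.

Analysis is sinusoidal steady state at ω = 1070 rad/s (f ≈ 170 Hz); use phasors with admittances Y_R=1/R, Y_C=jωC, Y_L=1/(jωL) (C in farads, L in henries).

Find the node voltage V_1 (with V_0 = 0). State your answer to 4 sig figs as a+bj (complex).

Apply KCL at each of the 3 non-ground nodes and solve the resulting linear system.
Node n1: branches {C1, R2, R3, I1} → V_1 = -0.1157+3.688e-05j
Node n2: branches {R3, R4, I1} → V_2 = 12.85+8.198e-06j
Node n3: branches {R1, R4} → V_3 = 12.77+8.150e-06j

-0.1157+3.688e-05j V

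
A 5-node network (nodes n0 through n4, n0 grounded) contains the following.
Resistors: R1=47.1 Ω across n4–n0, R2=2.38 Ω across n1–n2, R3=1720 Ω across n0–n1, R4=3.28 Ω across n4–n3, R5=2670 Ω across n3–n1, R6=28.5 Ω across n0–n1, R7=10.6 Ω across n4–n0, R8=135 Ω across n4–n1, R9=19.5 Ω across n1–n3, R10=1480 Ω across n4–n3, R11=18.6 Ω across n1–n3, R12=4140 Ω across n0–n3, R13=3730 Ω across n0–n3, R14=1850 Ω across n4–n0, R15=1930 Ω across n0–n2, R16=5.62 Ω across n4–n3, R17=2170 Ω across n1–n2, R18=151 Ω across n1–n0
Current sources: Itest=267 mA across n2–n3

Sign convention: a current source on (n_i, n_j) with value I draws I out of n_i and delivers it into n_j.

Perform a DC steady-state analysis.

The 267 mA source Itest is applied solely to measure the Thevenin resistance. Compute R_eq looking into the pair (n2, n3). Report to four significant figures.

Element admittances at DC:
  Y(R1) = 0.02123 S between n4,n0
  Y(R2) = 0.4202 S between n1,n2
  Y(R3) = 0.0005814 S between n0,n1
  Y(R4) = 0.3049 S between n4,n3
  Y(R5) = 0.0003745 S between n3,n1
  Y(R6) = 0.03509 S between n0,n1
  Y(R7) = 0.09434 S between n4,n0
  Y(R8) = 0.007407 S between n4,n1
  Y(R9) = 0.05128 S between n1,n3
  Y(R10) = 0.0006757 S between n4,n3
  Y(R11) = 0.05376 S between n1,n3
  Y(R12) = 0.0002415 S between n0,n3
  Y(R13) = 0.0002681 S between n0,n3
  Y(R14) = 0.0005405 S between n4,n0
  Y(R15) = 0.0005181 S between n0,n2
  Y(R16) = 0.1779 S between n4,n3
  Y(R17) = 0.0004608 S between n1,n2
  Y(R18) = 0.006623 S between n1,n0
  Itest: injects 0.267 A into n3 (from n2)
Assemble and solve the 4×4 MNA system:
  V(n1)=-1.277  V(n2)=-1.910  V(n3)=0.6109  V(n4)=0.4710

R_eq = 9.440 Ω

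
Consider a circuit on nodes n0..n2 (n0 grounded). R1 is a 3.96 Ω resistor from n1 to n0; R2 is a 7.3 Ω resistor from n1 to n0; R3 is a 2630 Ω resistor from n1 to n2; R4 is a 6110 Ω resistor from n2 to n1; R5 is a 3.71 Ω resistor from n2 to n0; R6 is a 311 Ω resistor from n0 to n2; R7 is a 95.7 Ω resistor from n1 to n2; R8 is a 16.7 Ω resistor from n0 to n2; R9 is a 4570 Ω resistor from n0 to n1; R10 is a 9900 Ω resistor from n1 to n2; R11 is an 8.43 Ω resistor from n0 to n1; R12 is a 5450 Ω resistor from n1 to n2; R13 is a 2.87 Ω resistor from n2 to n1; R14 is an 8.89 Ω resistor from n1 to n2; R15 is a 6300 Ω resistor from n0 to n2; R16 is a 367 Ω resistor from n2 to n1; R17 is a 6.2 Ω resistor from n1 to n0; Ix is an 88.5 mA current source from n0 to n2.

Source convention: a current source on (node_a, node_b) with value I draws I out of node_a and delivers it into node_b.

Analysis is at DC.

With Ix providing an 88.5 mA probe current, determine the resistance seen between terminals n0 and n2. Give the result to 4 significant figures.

Apply KCL at each of the 2 non-ground nodes and solve the resulting linear system.
Node n1: branches {R1, R2, R3, R4, R7, R9, R10, R11, R12, R13, R14, R16, R17} → V_1 = 0.06014
Node n2: branches {R3, R4, R5, R6, R7, R8, R10, R12, R13, R14, R15, R16, Ix} → V_2 = 0.1449

R_eq = 1.638 Ω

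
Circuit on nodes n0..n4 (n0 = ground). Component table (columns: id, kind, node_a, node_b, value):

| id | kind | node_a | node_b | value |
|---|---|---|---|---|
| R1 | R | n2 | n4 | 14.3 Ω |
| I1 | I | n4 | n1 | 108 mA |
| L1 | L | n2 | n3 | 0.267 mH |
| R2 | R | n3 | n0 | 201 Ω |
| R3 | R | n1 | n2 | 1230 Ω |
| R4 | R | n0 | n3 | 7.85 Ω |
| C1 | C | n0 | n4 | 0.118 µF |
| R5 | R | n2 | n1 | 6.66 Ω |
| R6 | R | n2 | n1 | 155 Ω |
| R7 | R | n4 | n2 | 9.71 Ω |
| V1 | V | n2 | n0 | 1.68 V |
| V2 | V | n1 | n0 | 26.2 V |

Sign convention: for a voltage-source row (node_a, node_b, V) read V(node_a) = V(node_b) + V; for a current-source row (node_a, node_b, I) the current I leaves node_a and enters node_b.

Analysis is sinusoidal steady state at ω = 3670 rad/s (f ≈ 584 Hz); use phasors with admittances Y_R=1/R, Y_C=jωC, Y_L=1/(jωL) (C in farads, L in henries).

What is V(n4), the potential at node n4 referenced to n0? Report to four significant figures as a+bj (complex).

1.055-0.002643j V

Element admittances at ω=3670 rad/s:
  Y(R1) = 0.06993+0.000j S between n2,n4
  I1: injects 0.108 A into n1 (from n4)
  Y(L1) = 0.000-1.021j S between n2,n3
  Y(R2) = 0.004975+0.000j S between n3,n0
  Y(R3) = 0.0008130+0.000j S between n1,n2
  Y(R4) = 0.1274+0.000j S between n0,n3
  Y(C1) = 0.000+0.0004331j S between n0,n4
  Y(R5) = 0.1502+0.000j S between n2,n1
  Y(R6) = 0.006452+0.000j S between n2,n1
  Y(R7) = 0.1030+0.000j S between n4,n2
  V1: constraint V(n2)−V(n0) = 1.68
  V2: constraint V(n1)−V(n0) = 26.2
Assemble and solve the 6×6 MNA system:
  V(n1)=26.20+0.000j  V(n2)=1.680+0.000j  V(n3)=1.652-0.2143j  V(n4)=1.055-0.002643j
  i(V1)=3.533+0.02791j  i(V2)=-3.752+0.000j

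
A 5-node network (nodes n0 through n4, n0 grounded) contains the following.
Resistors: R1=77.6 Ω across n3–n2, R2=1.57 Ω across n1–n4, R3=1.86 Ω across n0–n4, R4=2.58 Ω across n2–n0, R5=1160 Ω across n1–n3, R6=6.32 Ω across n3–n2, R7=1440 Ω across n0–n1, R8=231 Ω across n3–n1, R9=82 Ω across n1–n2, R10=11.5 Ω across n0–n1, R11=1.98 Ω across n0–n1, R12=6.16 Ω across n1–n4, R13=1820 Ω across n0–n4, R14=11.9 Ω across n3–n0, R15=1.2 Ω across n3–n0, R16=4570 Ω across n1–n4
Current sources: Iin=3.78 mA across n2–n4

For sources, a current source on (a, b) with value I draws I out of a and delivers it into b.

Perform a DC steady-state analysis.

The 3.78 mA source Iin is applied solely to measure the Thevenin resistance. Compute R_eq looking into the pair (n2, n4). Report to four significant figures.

MNA unknowns: 4 node voltages V₁..V_4
R1: Y=0.01289 on G[3,2]
R2: Y=0.6369 on G[1,4]
R3: Y=0.5376 on G[0,4]
R4: Y=0.3876 on G[2,0]
R5: Y=0.0008621 on G[1,3]
R6: Y=0.1582 on G[3,2]
R7: Y=0.0006944 on G[0,1]
R8: Y=0.004329 on G[3,1]
R9: Y=0.01220 on G[1,2]
R10: Y=0.08696 on G[0,1]
R11: Y=0.5051 on G[0,1]
R12: Y=0.1623 on G[1,4]
R13: Y=0.0005495 on G[0,4]
R14: Y=0.08403 on G[3,0]
R15: Y=0.8333 on G[3,0]
R16: Y=0.0002188 on G[1,4]
Iin: z[2]−=0.00378, z[4]+=0.00378
solve → V1=0.002329, V2=-0.006891, V3=-0.001067, V4=0.004218

R_eq = 2.939 Ω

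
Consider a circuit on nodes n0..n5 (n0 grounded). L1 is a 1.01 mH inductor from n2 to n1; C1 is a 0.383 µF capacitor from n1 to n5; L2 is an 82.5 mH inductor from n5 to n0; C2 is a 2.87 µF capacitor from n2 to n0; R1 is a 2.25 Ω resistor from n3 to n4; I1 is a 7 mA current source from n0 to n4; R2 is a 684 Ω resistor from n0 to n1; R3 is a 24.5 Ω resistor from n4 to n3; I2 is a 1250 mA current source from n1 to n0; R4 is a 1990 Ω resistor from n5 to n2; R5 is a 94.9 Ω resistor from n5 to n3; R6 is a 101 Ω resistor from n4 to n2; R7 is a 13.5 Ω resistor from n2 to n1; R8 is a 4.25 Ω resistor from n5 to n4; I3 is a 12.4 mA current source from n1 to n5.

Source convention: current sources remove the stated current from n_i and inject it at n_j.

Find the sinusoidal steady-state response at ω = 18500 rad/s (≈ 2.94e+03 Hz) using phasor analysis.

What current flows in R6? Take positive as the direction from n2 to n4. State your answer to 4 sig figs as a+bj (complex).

MNA unknowns: 5 node voltages V₁..V_5
L1: Y=0.000-0.05352j on G[2,1]
C1: Y=0.000+0.007085j on G[1,5]
L2: Y=0.000-0.0006552j on G[5,0]
C2: Y=0.000+0.05310j on G[2,0]
R1: Y=0.4444+0.000j on G[3,4]
I1: z[0]−=0.007, z[4]+=0.007
R2: Y=0.001462+0.000j on G[0,1]
R3: Y=0.04082+0.000j on G[4,3]
I2: z[1]−=1.25, z[0]+=1.25
R4: Y=0.0005025+0.000j on G[5,2]
R5: Y=0.01054+0.000j on G[5,3]
R6: Y=0.009901+0.000j on G[4,2]
R7: Y=0.07407+0.000j on G[2,1]
R8: Y=0.2353+0.000j on G[5,4]
I3: z[1]−=0.0124, z[5]+=0.0124
solve → V1=-11.81+15.86j, V2=-0.4382+23.27j, V3=-0.1054+15.31j, V4=-0.1051+15.32j, V5=-0.1202+15.00j

-0.003298+0.07875j A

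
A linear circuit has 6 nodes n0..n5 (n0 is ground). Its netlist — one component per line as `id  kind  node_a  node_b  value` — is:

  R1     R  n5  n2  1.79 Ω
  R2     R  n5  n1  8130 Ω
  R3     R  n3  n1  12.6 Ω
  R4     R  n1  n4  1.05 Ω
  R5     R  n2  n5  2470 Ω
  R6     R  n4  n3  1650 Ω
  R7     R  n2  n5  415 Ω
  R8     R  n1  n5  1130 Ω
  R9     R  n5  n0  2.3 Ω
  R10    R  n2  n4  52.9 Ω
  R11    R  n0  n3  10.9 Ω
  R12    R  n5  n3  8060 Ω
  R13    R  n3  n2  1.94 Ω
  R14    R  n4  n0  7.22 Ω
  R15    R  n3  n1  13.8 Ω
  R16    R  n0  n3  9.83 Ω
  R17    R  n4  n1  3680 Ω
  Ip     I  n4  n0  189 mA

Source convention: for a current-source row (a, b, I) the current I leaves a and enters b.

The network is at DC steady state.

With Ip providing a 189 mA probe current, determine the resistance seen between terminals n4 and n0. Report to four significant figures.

R_eq = 4.039 Ω

Element admittances at DC:
  Y(R1) = 0.5587 S between n5,n2
  Y(R2) = 0.0001230 S between n5,n1
  Y(R3) = 0.07937 S between n3,n1
  Y(R4) = 0.9524 S between n1,n4
  Y(R5) = 0.0004049 S between n2,n5
  Y(R6) = 0.0006061 S between n4,n3
  Y(R7) = 0.002410 S between n2,n5
  Y(R8) = 0.0008850 S between n1,n5
  Y(R9) = 0.4348 S between n5,n0
  Y(R10) = 0.01890 S between n2,n4
  Y(R11) = 0.09174 S between n0,n3
  Y(R12) = 0.0001241 S between n5,n3
  Y(R13) = 0.5155 S between n3,n2
  Y(R14) = 0.1385 S between n4,n0
  Y(R15) = 0.07246 S between n3,n1
  Y(R16) = 0.1017 S between n0,n3
  Y(R17) = 0.0002717 S between n4,n1
  Ip: injects 0.189 A into n0 (from n4)
Assemble and solve the 5×5 MNA system:
  V(n1)=-0.6882  V(n2)=-0.1647  V(n3)=-0.2204  V(n4)=-0.7634  V(n5)=-0.09345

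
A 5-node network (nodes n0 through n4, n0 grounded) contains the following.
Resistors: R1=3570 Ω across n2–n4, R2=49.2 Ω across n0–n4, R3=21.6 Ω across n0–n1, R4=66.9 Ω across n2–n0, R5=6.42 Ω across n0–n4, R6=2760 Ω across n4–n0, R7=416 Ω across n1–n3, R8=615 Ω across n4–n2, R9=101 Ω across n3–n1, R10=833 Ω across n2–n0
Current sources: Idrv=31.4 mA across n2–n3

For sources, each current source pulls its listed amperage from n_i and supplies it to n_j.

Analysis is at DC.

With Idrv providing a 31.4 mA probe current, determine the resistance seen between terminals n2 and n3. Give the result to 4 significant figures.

R_eq = 158.3 Ω

Apply KCL at each of the 4 non-ground nodes and solve the resulting linear system.
Node n1: branches {R3, R7, R9} → V_1 = 0.6782
Node n2: branches {R1, R4, R8, R10, Idrv} → V_2 = -1.741
Node n3: branches {R7, R9, Idrv} → V_3 = 3.230
Node n4: branches {R1, R2, R5, R6, R8} → V_4 = -0.01861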